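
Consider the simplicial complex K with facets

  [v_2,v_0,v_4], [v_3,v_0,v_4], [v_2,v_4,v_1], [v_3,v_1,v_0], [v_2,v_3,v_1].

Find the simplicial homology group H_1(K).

K has 5 vertices, 10 edges, 5 triangles.
rank ∂_1 = 4, rank ∂_2 = 5 ⇒ b_1 = 10 − 4 − 5 = 1; all invariant factors of ∂_2 are 1 so no torsion. So H_1 = Z.

H_1 = Z.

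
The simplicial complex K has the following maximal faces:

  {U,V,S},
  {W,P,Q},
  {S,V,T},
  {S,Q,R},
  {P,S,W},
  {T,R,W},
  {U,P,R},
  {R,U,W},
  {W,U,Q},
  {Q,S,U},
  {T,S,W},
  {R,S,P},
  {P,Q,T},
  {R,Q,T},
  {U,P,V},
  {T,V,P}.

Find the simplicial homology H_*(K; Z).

H_0 = Z,  H_1 = Z^2,  H_2 = Z.

Fix the vertex order P < Q < R < S < T < U < V < W and write every simplex with vertices in increasing order. Then dim K = 2 and the simplices of K are:

  0-simplices (8): P, Q, R, S, T, U, V, W
  1-simplices (24): PQ, PR, PS, PT, PU, PV, PW, QR, QS, QT, QU, QW, RS, RT, RU, RW, ST, SU, SV, SW, TV, TW, UV, UW
  2-simplices (16): PQT, PQW, PRS, PRU, PSW, PTV, PUV, QRS, QRT, QSU, QUW, RTW, RUW, STV, STW, SUV

giving chain groups C_0 ≅ Z^8, C_1 ≅ Z^24, C_2 ≅ Z^16.

The boundary map ∂_1: C_1 → C_0 is given by ∂[p,q] = [q] − [p]. For instance
  ∂QR = R − Q.
The resulting 8×24 matrix has rank 7, and its Smith normal form has invariant factors (1,1,1,1,1,1,1).

The boundary map ∂_2: C_2 → C_1 sends each 2-simplex [p,q,r] to [q,r] − [p,r] + [p,q]. For instance
  ∂PQT = QT − PT + PQ,
  ∂STV = TV − SV + ST.
This gives a 24×16 integer matrix of rank 15; reducing to Smith normal form yields diagonal entries (1,1,1,1,1,1,1,1,1,1,1,1,1,1,1).

From H_k ≅ ker(∂_k) / im(∂_{k+1}) we obtain:

  H_0: rank C_0 − rank ∂_1 = 8 − 7 = 1, and the invariant factors of ∂_1 are all 1, so H_0 = Z.
  H_1: rank ker ∂_1 − rank ∂_2 = (24 − 7) − 15 = 2, and the invariant factors of ∂_2 are all 1, so H_1 = Z^2.
  H_2: rank ker ∂_2 − rank ∂_3 = (16 − 15) − 0 = 1, and there is no ∂_3, so H_2 = Z.

(K is a triangulation of the torus T^2.)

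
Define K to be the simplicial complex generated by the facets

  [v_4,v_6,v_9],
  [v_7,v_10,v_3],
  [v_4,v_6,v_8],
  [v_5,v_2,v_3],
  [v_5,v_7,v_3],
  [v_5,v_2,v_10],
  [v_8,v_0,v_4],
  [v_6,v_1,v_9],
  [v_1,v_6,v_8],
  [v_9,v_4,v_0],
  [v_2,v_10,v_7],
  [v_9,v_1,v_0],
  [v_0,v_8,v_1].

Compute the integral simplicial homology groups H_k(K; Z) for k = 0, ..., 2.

H_0 ≅ Z^2,  H_1 ≅ Z,  H_2 ≅ Z.

Fix the vertex order v_0 < v_1 < v_2 < v_3 < v_4 < v_5 < v_6 < v_7 < v_8 < v_9 < v_10 and write every simplex with vertices in increasing order. Then dim K = 2 and the simplices of K are:

  0-simplices (11): [v_0], [v_1], [v_2], [v_3], [v_4], [v_5], [v_6], [v_7], [v_8], [v_9], [v_10]
  1-simplices (22): (22 of them)
  2-simplices (13): (13 of them)

so the chain groups are C_0 ≅ Z^11, C_1 ≅ Z^22, C_2 ≅ Z^13.

∂_1: C_1 → C_0 is given by ∂[p,q] = [q] − [p].
The resulting 11×22 matrix has rank 9, and its Smith normal form has invariant factors (1,1,1,1,1,1,1,1,1).

The boundary map ∂_2: C_2 → C_1 sends each 2-simplex [p,q,r] to [q,r] − [p,r] + [p,q]. For instance
  ∂[v_3,v_7,v_10] = [v_7,v_10] − [v_3,v_10] + [v_3,v_7],
  ∂[v_2,v_7,v_10] = [v_7,v_10] − [v_2,v_10] + [v_2,v_7].
As a 22×13 matrix over Z this has rank 12, with invariant factors (1,1,1,1,1,1,1,1,1,1,1,1).

Reading off H_k = ker ∂_k / im ∂_{k+1}:

  H_0: rank C_0 − rank ∂_1 = 11 − 9 = 2, and the invariant factors of ∂_1 are all 1, so H_0 ≅ Z^2.
  H_1: rank ker ∂_1 − rank ∂_2 = (22 − 9) − 12 = 1, and the invariant factors of ∂_2 are all 1, so H_1 ≅ Z.
  H_2: rank ker ∂_2 − rank ∂_3 = (13 − 12) − 0 = 1, and there is no ∂_3, so H_2 ≅ Z.

As a check, the Euler characteristic is 11 − 22 + 13 = 2, which agrees with 2 − 1 + 1 = 2.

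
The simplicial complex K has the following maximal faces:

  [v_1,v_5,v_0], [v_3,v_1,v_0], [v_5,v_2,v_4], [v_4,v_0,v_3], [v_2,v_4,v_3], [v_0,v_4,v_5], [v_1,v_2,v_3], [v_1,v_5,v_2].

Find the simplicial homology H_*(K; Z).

Order the vertices as v_0 < v_1 < v_2 < v_3 < v_4 < v_5. Listing each simplex with vertices in this order, K has dimension 2 with simplices:

  0-simplices (6): [v_0], [v_1], [v_2], [v_3], [v_4], [v_5]
  1-simplices (12): [v_0,v_1], [v_0,v_3], [v_0,v_4], [v_0,v_5], [v_1,v_2], [v_1,v_3], [v_1,v_5], [v_2,v_3], [v_2,v_4], [v_2,v_5], [v_3,v_4], [v_4,v_5]
  2-simplices (8): [v_0,v_1,v_3], [v_0,v_1,v_5], [v_0,v_3,v_4], [v_0,v_4,v_5], [v_1,v_2,v_3], [v_1,v_2,v_5], [v_2,v_3,v_4], [v_2,v_4,v_5]

so the chain groups are C_0 ≅ Z^6, C_1 ≅ Z^12, C_2 ≅ Z^8.

Boundary ∂_1: C_1 → C_0 is given by ∂[p,q] = [q] − [p].
As a 6×12 matrix over Z this has rank 5, with invariant factors (1,1,1,1,1).

The boundary map ∂_2: C_2 → C_1 maps a triangle to the signed sum of its edges. For instance
  ∂[v_2,v_4,v_5] = [v_4,v_5] − [v_2,v_5] + [v_2,v_4],
  ∂[v_0,v_3,v_4] = [v_3,v_4] − [v_0,v_4] + [v_0,v_3].
The resulting 12×8 matrix has rank 7, and its Smith normal form has invariant factors (1,1,1,1,1,1,1).

Computing H_k = (kernel of ∂_k) / (image of ∂_{k+1}):

  H_0: rank C_0 − rank ∂_1 = 6 − 5 = 1, and the invariant factors of ∂_1 are all 1, so H_0 = Z.
  H_1: rank ker ∂_1 − rank ∂_2 = (12 − 5) − 7 = 0, and the invariant factors of ∂_2 are all 1, so H_1 = 0.
  H_2: rank ker ∂_2 − rank ∂_3 = (8 − 7) − 0 = 1, and there is no ∂_3, so H_2 = Z.

(K is a triangulation of the 2-sphere S^2.)

H_0 ≅ Z,  H_1 = 0,  H_2 ≅ Z.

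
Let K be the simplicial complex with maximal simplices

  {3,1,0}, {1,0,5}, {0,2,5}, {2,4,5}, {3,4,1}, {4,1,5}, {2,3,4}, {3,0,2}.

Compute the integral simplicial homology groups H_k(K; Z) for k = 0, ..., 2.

We work with the vertex ordering 0 < 1 < 2 < 3 < 4 < 5. The simplices of K, each written with vertices in increasing order, are:

  0-simplices (6): [0], [1], [2], [3], [4], [5]
  1-simplices (12): [0,1], [0,2], [0,3], [0,5], [1,3], [1,4], [1,5], [2,3], [2,4], [2,5], [3,4], [4,5]
  2-simplices (8): [0,1,3], [0,1,5], [0,2,3], [0,2,5], [1,3,4], [1,4,5], [2,3,4], [2,4,5]

so the chain groups are C_0 ≅ Z^6, C_1 ≅ Z^12, C_2 ≅ Z^8.

∂_1: C_1 → C_0 is given by ∂[p,q] = [q] − [p]. For instance
  ∂[3,4] = [4] − [3].
The resulting 6×12 matrix has rank 5, and its Smith normal form has invariant factors (1,1,1,1,1).

The boundary map ∂_2: C_2 → C_1 sends each 2-simplex [p,q,r] to [q,r] − [p,r] + [p,q]. For instance
  ∂[2,4,5] = [4,5] − [2,5] + [2,4],
  ∂[0,2,3] = [2,3] − [0,3] + [0,2].
This gives a 12×8 integer matrix of rank 7; reducing to Smith normal form yields diagonal entries (1,1,1,1,1,1,1).

Now H_k = ker ∂_k / im ∂_{k+1}, so:

  H_0: rank C_0 − rank ∂_1 = 6 − 5 = 1, and the invariant factors of ∂_1 are all 1, so H_0 ≅ Z.
  H_1: rank ker ∂_1 − rank ∂_2 = (12 − 5) − 7 = 0, and the invariant factors of ∂_2 are all 1, so H_1 ≅ 0.
  H_2: rank ker ∂_2 − rank ∂_3 = (8 − 7) − 0 = 1, and there is no ∂_3, so H_2 ≅ Z.

(K is a triangulation of the 2-sphere S^2.)

H_0 ≅ Z,  H_1 = 0,  H_2 ≅ Z.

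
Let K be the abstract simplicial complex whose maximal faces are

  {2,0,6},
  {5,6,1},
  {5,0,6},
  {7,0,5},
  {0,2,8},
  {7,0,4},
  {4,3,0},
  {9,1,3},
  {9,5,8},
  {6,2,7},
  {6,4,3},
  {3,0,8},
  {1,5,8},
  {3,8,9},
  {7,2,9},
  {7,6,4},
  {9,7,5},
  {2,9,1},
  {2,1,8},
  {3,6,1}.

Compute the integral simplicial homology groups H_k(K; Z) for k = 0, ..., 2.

H_0 = Z,  H_1 = Z ⊕ Z/2Z,  H_2 = 0.

Order the vertices as 0 < 1 < 2 < 3 < 4 < 5 < 6 < 7 < 8 < 9. Listing each simplex with vertices in this order, K has dimension 2 with simplices:

  0-simplices (10): [0], [1], [2], [3], [4], [5], [6], [7], [8], [9]
  1-simplices (30): (30 of them)
  2-simplices (20): (20 of them)

so the chain groups are C_0 ≅ Z^10, C_1 ≅ Z^30, C_2 ≅ Z^20.

∂_1: C_1 → C_0 sends each edge [p,q] (with p < q) to q − p.
This gives a 10×30 integer matrix of rank 9; reducing to Smith normal form yields diagonal entries (1,1,1,1,1,1,1,1,1).

∂_2: C_2 → C_1 maps a triangle to the signed sum of its edges. For instance
  ∂[0,2,8] = [2,8] − [0,8] + [0,2],
  ∂[0,5,7] = [5,7] − [0,7] + [0,5].
The 30×20 boundary matrix has rank 20 and Smith normal form diag(1,1,1,1,1,1,1,1,1,1,1,1,1,1,1,1,1,1,1,2).

Computing H_k = (kernel of ∂_k) / (image of ∂_{k+1}):

  H_0: rank C_0 − rank ∂_1 = 10 − 9 = 1, and the invariant factors of ∂_1 are all 1, so H_0 ≅ Z.
  H_1: rank ker ∂_1 − rank ∂_2 = (30 − 9) − 20 = 1, and ∂_2 has invariant factor 2 > 1, so H_1 ≅ Z ⊕ Z/2Z.
  H_2: rank ker ∂_2 − rank ∂_3 = (20 − 20) − 0 = 0, and there is no ∂_3, so H_2 ≅ 0.

As a check, the Euler characteristic is 10 − 30 + 20 = 0, which agrees with 1 − 1 + 0 = 0.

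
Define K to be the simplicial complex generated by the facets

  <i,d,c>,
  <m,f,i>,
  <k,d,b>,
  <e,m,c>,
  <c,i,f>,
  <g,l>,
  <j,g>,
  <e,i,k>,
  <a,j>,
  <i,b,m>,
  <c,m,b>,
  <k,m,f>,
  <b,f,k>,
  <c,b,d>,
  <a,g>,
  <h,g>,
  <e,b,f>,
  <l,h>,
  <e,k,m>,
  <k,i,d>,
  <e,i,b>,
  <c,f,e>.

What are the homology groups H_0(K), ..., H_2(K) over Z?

H_0 = Z^2,  H_1 = Z^4,  H_2 = Z.

Take the total order a < b < c < d < e < f < g < h < i < j < k < l < m on the vertex set. Then K (dimension 2) consists of the simplices:

  0-simplices (13): a, b, c, d, e, f, g, h, i, j, k, l, m
  1-simplices (30): ag, aj, bc, bd, be, bf, bi, bk, bm, cd, ce, cf, ci, cm, di, dk, ef, ei, ek, em, fi, fk, fm, gh, gj, gl, hl, ik, im, km
  2-simplices (16): bcd, bcm, bdk, bef, bei, bfk, bim, cdi, cef, cem, cfi, dik, eik, ekm, fim, fkm

Hence C_0 ≅ Z^13, C_1 ≅ Z^30, C_2 ≅ Z^16.

Boundary ∂_1: C_1 → C_0 is given by ∂[p,q] = [q] − [p]. For instance
  ∂bm = m − b.
The 13×30 boundary matrix has rank 11 and Smith normal form diag(1,1,1,1,1,1,1,1,1,1,1).

Boundary ∂_2: C_2 → C_1 acts by ∂[p,q,r] = [q,r] − [p,r] + [p,q]. For instance
  ∂dik = ik − dk + di,
  ∂bfk = fk − bk + bf.
The resulting 30×16 matrix has rank 15, and its Smith normal form has invariant factors (1,1,1,1,1,1,1,1,1,1,1,1,1,1,1).

From H_k ≅ ker(∂_k) / im(∂_{k+1}) we obtain:

  H_0: rank C_0 − rank ∂_1 = 13 − 11 = 2, and the invariant factors of ∂_1 are all 1, so H_0 = Z^2.
  H_1: rank ker ∂_1 − rank ∂_2 = (30 − 11) − 15 = 4, and the invariant factors of ∂_2 are all 1, so H_1 = Z^4.
  H_2: rank ker ∂_2 − rank ∂_3 = (16 − 15) − 0 = 1, and there is no ∂_3, so H_2 = Z.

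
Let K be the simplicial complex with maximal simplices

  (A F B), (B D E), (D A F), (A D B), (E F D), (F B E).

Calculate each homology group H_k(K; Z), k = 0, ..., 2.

H_0 ≅ Z,  H_1 = 0,  H_2 ≅ Z.

Order the vertices as A < B < D < E < F. Listing each simplex with vertices in this order, K has dimension 2 with simplices:

  0-simplices (5): A, B, D, E, F
  1-simplices (9): AB, AD, AF, BD, BE, BF, DE, DF, EF
  2-simplices (6): ABD, ABF, ADF, BDE, BEF, DEF

so the chain groups are C_0 ≅ Z^5, C_1 ≅ Z^9, C_2 ≅ Z^6.

∂_1: C_1 → C_0 is given by ∂[p,q] = [q] − [p].
This gives a 5×9 integer matrix of rank 4; reducing to Smith normal form yields diagonal entries (1,1,1,1).

The boundary map ∂_2: C_2 → C_1 sends each 2-simplex [p,q,r] to [q,r] − [p,r] + [p,q]. For instance
  ∂ABD = BD − AD + AB,
  ∂ABF = BF − AF + AB.
This gives a 9×6 integer matrix of rank 5; reducing to Smith normal form yields diagonal entries (1,1,1,1,1).

From H_k ≅ ker(∂_k) / im(∂_{k+1}) we obtain:

  H_0: rank C_0 − rank ∂_1 = 5 − 4 = 1, and the invariant factors of ∂_1 are all 1, so H_0 ≅ Z.
  H_1: rank ker ∂_1 − rank ∂_2 = (9 − 4) − 5 = 0, and the invariant factors of ∂_2 are all 1, so H_1 ≅ 0.
  H_2: rank ker ∂_2 − rank ∂_3 = (6 − 5) − 0 = 1, and there is no ∂_3, so H_2 ≅ Z.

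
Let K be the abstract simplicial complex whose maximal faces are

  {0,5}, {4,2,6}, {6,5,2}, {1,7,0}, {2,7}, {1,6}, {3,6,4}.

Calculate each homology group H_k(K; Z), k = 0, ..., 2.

K has 8 vertices, 13 edges, 4 triangles.
rank ∂_0 = 0, rank ∂_1 = 7 ⇒ b_0 = 8 − 0 − 7 = 1; all invariant factors of ∂_1 are 1 so no torsion. So H_0 = Z.
rank ∂_1 = 7, rank ∂_2 = 4 ⇒ b_1 = 13 − 7 − 4 = 2; all invariant factors of ∂_2 are 1 so no torsion. So H_1 = Z^2.
rank ∂_2 = 4, rank ∂_3 = 0 ⇒ b_2 = 4 − 4 − 0 = 0. So H_2 = 0.

H_0 ≅ Z,  H_1 ≅ Z^2,  H_2 = 0.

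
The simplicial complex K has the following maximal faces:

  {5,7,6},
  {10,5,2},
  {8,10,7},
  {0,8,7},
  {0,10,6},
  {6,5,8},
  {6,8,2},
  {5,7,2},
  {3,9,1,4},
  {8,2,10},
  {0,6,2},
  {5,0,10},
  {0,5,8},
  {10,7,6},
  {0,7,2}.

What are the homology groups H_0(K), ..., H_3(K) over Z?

Take the total order 0 < 1 < 2 < 3 < 4 < 5 < 6 < 7 < 8 < 9 < 10 on the vertex set. Then K (dimension 3) consists of the simplices:

  0-simplices (11): [0], [1], [2], [3], [4], [5], [6], [7], [8], [9], [10]
  1-simplices (27): (27 of them)
  2-simplices (18): (18 of them)
  3-simplices (1): [1,3,4,9]

so the chain groups are C_0 ≅ Z^11, C_1 ≅ Z^27, C_2 ≅ Z^18, C_3 ≅ Z^1.

Boundary ∂_1: C_1 → C_0 maps an edge to its endpoints' difference, ∂[p,q] = q − p. For instance
  ∂[5,8] = [8] − [5].
The resulting 11×27 matrix has rank 9, and its Smith normal form has invariant factors (1,1,1,1,1,1,1,1,1).

The boundary map ∂_2: C_2 → C_1 maps a triangle to the signed sum of its edges. For instance
  ∂[7,8,10] = [8,10] − [7,10] + [7,8],
  ∂[5,6,7] = [6,7] − [5,7] + [5,6].
The 27×18 boundary matrix has rank 16 and Smith normal form diag(1,1,1,1,1,1,1,1,1,1,1,1,1,1,1,1).

∂_3: C_3 → C_2 sends each 3-simplex σ to the alternating sum Σ_i (−1)^i (σ with its i-th vertex removed). For instance
  ∂[1,3,4,9] = [3,4,9] − [1,4,9] + [1,3,9] − [1,3,4].
The resulting 18×1 matrix has rank 1, and its Smith normal form has invariant factors (1).

Computing H_k = (kernel of ∂_k) / (image of ∂_{k+1}):

  H_0: rank C_0 − rank ∂_1 = 11 − 9 = 2, and the invariant factors of ∂_1 are all 1, so H_0 ≅ Z^2.
  H_1: rank ker ∂_1 − rank ∂_2 = (27 − 9) − 16 = 2, and the invariant factors of ∂_2 are all 1, so H_1 ≅ Z^2.
  H_2: rank ker ∂_2 − rank ∂_3 = (18 − 16) − 1 = 1, and the invariant factors of ∂_3 are all 1, so H_2 ≅ Z.
  H_3: rank ker ∂_3 − rank ∂_4 = (1 − 1) − 0 = 0, and there is no ∂_4, so H_3 ≅ 0.

As a check, the Euler characteristic is 11 − 27 + 18 − 1 = 1, which agrees with 2 − 2 + 1 − 0 = 1.
(K is a triangulation of the disjoint union of the 3-simplex and the torus T^2.)

H_0 = Z^2,  H_1 = Z^2,  H_2 = Z,  H_3 = 0.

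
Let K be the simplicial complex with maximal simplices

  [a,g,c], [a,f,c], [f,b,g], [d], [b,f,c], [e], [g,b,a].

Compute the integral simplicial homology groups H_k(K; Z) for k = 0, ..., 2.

H_0 ≅ Z^3,  H_1 ≅ Z,  H_2 = 0.

K has 7 vertices, 10 edges, 5 triangles.
rank ∂_0 = 0, rank ∂_1 = 4 ⇒ b_0 = 7 − 0 − 4 = 3; all invariant factors of ∂_1 are 1 so no torsion. So H_0 = Z^3.
rank ∂_1 = 4, rank ∂_2 = 5 ⇒ b_1 = 10 − 4 − 5 = 1; all invariant factors of ∂_2 are 1 so no torsion. So H_1 = Z.
rank ∂_2 = 5, rank ∂_3 = 0 ⇒ b_2 = 5 − 5 − 0 = 0. So H_2 = 0.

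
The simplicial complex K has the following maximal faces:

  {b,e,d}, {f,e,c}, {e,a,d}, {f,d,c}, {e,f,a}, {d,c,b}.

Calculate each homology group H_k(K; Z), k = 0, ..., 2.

Order the vertices as a < b < c < d < e < f. Listing each simplex with vertices in this order, K has dimension 2 with simplices:

  0-simplices (6): a, b, c, d, e, f
  1-simplices (12): ad, ae, af, bc, bd, be, cd, ce, cf, de, df, ef
  2-simplices (6): ade, aef, bcd, bde, cdf, cef

Hence C_0 ≅ Z^6, C_1 ≅ Z^12, C_2 ≅ Z^6.

The boundary map ∂_1: C_1 → C_0 sends each edge [p,q] (with p < q) to q − p.
This gives a 6×12 integer matrix of rank 5; reducing to Smith normal form yields diagonal entries (1,1,1,1,1).

Boundary ∂_2: C_2 → C_1 maps a triangle to the signed sum of its edges. For instance
  ∂cdf = df − cf + cd,
  ∂bcd = cd − bd + bc.
As a 12×6 matrix over Z this has rank 6, with invariant factors (1,1,1,1,1,1).

From H_k ≅ ker(∂_k) / im(∂_{k+1}) we obtain:

  H_0: rank C_0 − rank ∂_1 = 6 − 5 = 1, and the invariant factors of ∂_1 are all 1, so H_0 = Z.
  H_1: rank ker ∂_1 − rank ∂_2 = (12 − 5) − 6 = 1, and the invariant factors of ∂_2 are all 1, so H_1 = Z.
  H_2: rank ker ∂_2 − rank ∂_3 = (6 − 6) − 0 = 0, and there is no ∂_3, so H_2 = 0.

(K is a triangulation of the cylinder S^1 x I.)

H_0 ≅ Z,  H_1 ≅ Z,  H_2 = 0.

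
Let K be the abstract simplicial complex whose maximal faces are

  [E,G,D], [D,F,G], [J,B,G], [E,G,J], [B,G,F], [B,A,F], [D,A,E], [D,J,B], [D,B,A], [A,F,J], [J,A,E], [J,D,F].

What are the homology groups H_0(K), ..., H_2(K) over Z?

H_0 ≅ Z,  H_1 ≅ Z/2Z,  H_2 = 0.

Fix the vertex order A < B < D < E < F < G < J and write every simplex with vertices in increasing order. Then dim K = 2 and the simplices of K are:

  0-simplices (7): A, B, D, E, F, G, J
  1-simplices (18): AB, AD, AE, AF, AJ, BD, BF, BG, BJ, DE, DF, DG, DJ, EG, EJ, FG, FJ, GJ
  2-simplices (12): ABD, ABF, ADE, AEJ, AFJ, BDJ, BFG, BGJ, DEG, DFG, DFJ, EGJ

so the chain groups are C_0 ≅ Z^7, C_1 ≅ Z^18, C_2 ≅ Z^12.

Boundary ∂_1: C_1 → C_0 is given by ∂[p,q] = [q] − [p]. For instance
  ∂BJ = J − B.
The resulting 7×18 matrix has rank 6, and its Smith normal form has invariant factors (1,1,1,1,1,1).

The boundary map ∂_2: C_2 → C_1 maps a triangle to the signed sum of its edges. For instance
  ∂EGJ = GJ − EJ + EG,
  ∂BFG = FG − BG + BF.
As a 18×12 matrix over Z this has rank 12, with invariant factors (1,1,1,1,1,1,1,1,1,1,1,2).

Reading off H_k = ker ∂_k / im ∂_{k+1}:

  H_0: rank C_0 − rank ∂_1 = 7 − 6 = 1, and the invariant factors of ∂_1 are all 1, so H_0 = Z.
  H_1: rank ker ∂_1 − rank ∂_2 = (18 − 6) − 12 = 0, and ∂_2 has invariant factor 2 > 1, so H_1 = Z/2Z.
  H_2: rank ker ∂_2 − rank ∂_3 = (12 − 12) − 0 = 0, and there is no ∂_3, so H_2 = 0.

As a check, the Euler characteristic is 7 − 18 + 12 = 1, which agrees with 1 − 0 + 0 = 1.
(K is a triangulation of the real projective plane RP^2.)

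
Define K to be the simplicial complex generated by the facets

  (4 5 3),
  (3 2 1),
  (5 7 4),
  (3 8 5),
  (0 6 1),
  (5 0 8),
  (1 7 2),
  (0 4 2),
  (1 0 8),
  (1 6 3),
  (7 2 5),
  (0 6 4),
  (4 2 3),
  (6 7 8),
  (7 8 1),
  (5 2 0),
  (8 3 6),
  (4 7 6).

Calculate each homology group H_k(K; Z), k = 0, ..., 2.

H_0 ≅ Z,  H_1 ≅ Z ⊕ Z/2,  H_2 = 0.

We work with the vertex ordering 0 < 1 < 2 < 3 < 4 < 5 < 6 < 7 < 8. The simplices of K, each written with vertices in increasing order, are:

  0-simplices (9): [0], [1], [2], [3], [4], [5], [6], [7], [8]
  1-simplices (27): (27 of them)
  2-simplices (18): [0,1,6], [0,1,8], [0,2,4], [0,2,5], [0,4,6], [0,5,8], [1,2,3], [1,2,7], [1,3,6], [1,7,8], [2,3,4], [2,5,7], [3,4,5], [3,5,8], [3,6,8], [4,5,7], [4,6,7], [6,7,8]

giving chain groups C_0 ≅ Z^9, C_1 ≅ Z^27, C_2 ≅ Z^18.

Boundary ∂_1: C_1 → C_0 maps an edge to its endpoints' difference, ∂[p,q] = q − p.
The resulting 9×27 matrix has rank 8, and its Smith normal form has invariant factors (1,1,1,1,1,1,1,1).

Boundary ∂_2: C_2 → C_1 maps a triangle to the signed sum of its edges. For instance
  ∂[4,5,7] = [5,7] − [4,7] + [4,5],
  ∂[4,6,7] = [6,7] − [4,7] + [4,6].
The 27×18 boundary matrix has rank 18 and Smith normal form diag(1,1,1,1,1,1,1,1,1,1,1,1,1,1,1,1,1,2).

Now H_k = ker ∂_k / im ∂_{k+1}, so:

  H_0: rank C_0 − rank ∂_1 = 9 − 8 = 1, and the invariant factors of ∂_1 are all 1, so H_0 = Z.
  H_1: rank ker ∂_1 − rank ∂_2 = (27 − 8) − 18 = 1, and ∂_2 has invariant factor 2 > 1, so H_1 = Z ⊕ Z/2.
  H_2: rank ker ∂_2 − rank ∂_3 = (18 − 18) − 0 = 0, and there is no ∂_3, so H_2 = 0.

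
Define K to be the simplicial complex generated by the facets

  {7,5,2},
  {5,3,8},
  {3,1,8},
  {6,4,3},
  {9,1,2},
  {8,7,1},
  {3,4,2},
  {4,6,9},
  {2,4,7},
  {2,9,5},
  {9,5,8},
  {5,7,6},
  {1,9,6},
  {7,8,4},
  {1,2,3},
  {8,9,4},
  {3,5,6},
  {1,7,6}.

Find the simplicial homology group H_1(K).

Take the total order 1 < 2 < 3 < 4 < 5 < 6 < 7 < 8 < 9 on the vertex set. Then K (dimension 2) consists of the simplices:

  0-simplices (9): [1], [2], [3], [4], [5], [6], [7], [8], [9]
  1-simplices (27): (27 of them)
  2-simplices (18): [1,2,3], [1,2,9], [1,3,8], [1,6,7], [1,6,9], [1,7,8], [2,3,4], [2,4,7], [2,5,7], [2,5,9], [3,4,6], [3,5,6], [3,5,8], [4,6,9], [4,7,8], [4,8,9], [5,6,7], [5,8,9]

Hence C_0 ≅ Z^9, C_1 ≅ Z^27, C_2 ≅ Z^18.

Boundary ∂_1: C_1 → C_0 is given by ∂[p,q] = [q] − [p]. For instance
  ∂[1,6] = [6] − [1].
This gives a 9×27 integer matrix of rank 8; reducing to Smith normal form yields diagonal entries (1,1,1,1,1,1,1,1).

∂_2: C_2 → C_1 sends each 2-simplex [p,q,r] to [q,r] − [p,r] + [p,q]. For instance
  ∂[2,4,7] = [4,7] − [2,7] + [2,4],
  ∂[2,3,4] = [3,4] − [2,4] + [2,3].
The resulting 27×18 matrix has rank 17, and its Smith normal form has invariant factors (1,1,1,1,1,1,1,1,1,1,1,1,1,1,1,1,1).

Now H_k = ker ∂_k / im ∂_{k+1}, so:

  H_1: rank ker ∂_1 − rank ∂_2 = (27 − 8) − 17 = 2, and the invariant factors of ∂_2 are all 1, so H_1 = Z^2.

H_1 ≅ Z^2.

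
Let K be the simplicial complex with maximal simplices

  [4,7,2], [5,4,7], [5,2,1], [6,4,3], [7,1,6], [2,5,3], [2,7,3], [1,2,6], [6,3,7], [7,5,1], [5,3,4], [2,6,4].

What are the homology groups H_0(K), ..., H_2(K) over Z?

H_0 ≅ Z,  H_1 ≅ Z/2Z,  H_2 = 0.

Order the vertices as 1 < 2 < 3 < 4 < 5 < 6 < 7. Listing each simplex with vertices in this order, K has dimension 2 with simplices:

  0-simplices (7): [1], [2], [3], [4], [5], [6], [7]
  1-simplices (18): [1,2], [1,5], [1,6], [1,7], [2,3], [2,4], [2,5], [2,6], [2,7], [3,4], [3,5], [3,6], [3,7], [4,5], [4,6], [4,7], [5,7], [6,7]
  2-simplices (12): [1,2,5], [1,2,6], [1,5,7], [1,6,7], [2,3,5], [2,3,7], [2,4,6], [2,4,7], [3,4,5], [3,4,6], [3,6,7], [4,5,7]

giving chain groups C_0 ≅ Z^7, C_1 ≅ Z^18, C_2 ≅ Z^12.

∂_1: C_1 → C_0 maps an edge to its endpoints' difference, ∂[p,q] = q − p.
The resulting 7×18 matrix has rank 6, and its Smith normal form has invariant factors (1,1,1,1,1,1).

Boundary ∂_2: C_2 → C_1 sends each 2-simplex [p,q,r] to [q,r] − [p,r] + [p,q]. For instance
  ∂[3,4,5] = [4,5] − [3,5] + [3,4],
  ∂[3,4,6] = [4,6] − [3,6] + [3,4].
The 18×12 boundary matrix has rank 12 and Smith normal form diag(1,1,1,1,1,1,1,1,1,1,1,2).

Reading off H_k = ker ∂_k / im ∂_{k+1}:

  H_0: rank C_0 − rank ∂_1 = 7 − 6 = 1, and the invariant factors of ∂_1 are all 1, so H_0 ≅ Z.
  H_1: rank ker ∂_1 − rank ∂_2 = (18 − 6) − 12 = 0, and ∂_2 has invariant factor 2 > 1, so H_1 ≅ Z/2Z.
  H_2: rank ker ∂_2 − rank ∂_3 = (12 − 12) − 0 = 0, and there is no ∂_3, so H_2 ≅ 0.

As a check, the Euler characteristic is 7 − 18 + 12 = 1, which agrees with 1 − 0 + 0 = 1.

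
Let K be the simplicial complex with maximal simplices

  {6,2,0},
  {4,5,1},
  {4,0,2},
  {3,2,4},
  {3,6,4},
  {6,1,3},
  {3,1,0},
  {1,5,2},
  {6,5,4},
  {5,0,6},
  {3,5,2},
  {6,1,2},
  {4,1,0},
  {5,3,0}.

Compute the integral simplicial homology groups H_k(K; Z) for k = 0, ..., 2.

Take the total order 0 < 1 < 2 < 3 < 4 < 5 < 6 on the vertex set. Then K (dimension 2) consists of the simplices:

  0-simplices (7): [0], [1], [2], [3], [4], [5], [6]
  1-simplices (21): [0,1], [0,2], [0,3], [0,4], [0,5], [0,6], [1,2], [1,3], [1,4], [1,5], [1,6], [2,3], [2,4], [2,5], [2,6], [3,4], [3,5], [3,6], [4,5], [4,6], [5,6]
  2-simplices (14): [0,1,3], [0,1,4], [0,2,4], [0,2,6], [0,3,5], [0,5,6], [1,2,5], [1,2,6], [1,3,6], [1,4,5], [2,3,4], [2,3,5], [3,4,6], [4,5,6]

Hence C_0 ≅ Z^7, C_1 ≅ Z^21, C_2 ≅ Z^14.

The boundary map ∂_1: C_1 → C_0 maps an edge to its endpoints' difference, ∂[p,q] = q − p. For instance
  ∂[2,5] = [5] − [2].
The 7×21 boundary matrix has rank 6 and Smith normal form diag(1,1,1,1,1,1).

Boundary ∂_2: C_2 → C_1 sends each 2-simplex [p,q,r] to [q,r] − [p,r] + [p,q]. For instance
  ∂[0,5,6] = [5,6] − [0,6] + [0,5],
  ∂[4,5,6] = [5,6] − [4,6] + [4,5].
The 21×14 boundary matrix has rank 13 and Smith normal form diag(1,1,1,1,1,1,1,1,1,1,1,1,1).

Now H_k = ker ∂_k / im ∂_{k+1}, so:

  H_0: rank C_0 − rank ∂_1 = 7 − 6 = 1, and the invariant factors of ∂_1 are all 1, so H_0 ≅ Z.
  H_1: rank ker ∂_1 − rank ∂_2 = (21 − 6) − 13 = 2, and the invariant factors of ∂_2 are all 1, so H_1 ≅ Z^2.
  H_2: rank ker ∂_2 − rank ∂_3 = (14 − 13) − 0 = 1, and there is no ∂_3, so H_2 ≅ Z.

As a check, the Euler characteristic is 7 − 21 + 14 = 0, which agrees with 1 − 2 + 1 = 0.

H_0 = Z,  H_1 = Z^2,  H_2 = Z.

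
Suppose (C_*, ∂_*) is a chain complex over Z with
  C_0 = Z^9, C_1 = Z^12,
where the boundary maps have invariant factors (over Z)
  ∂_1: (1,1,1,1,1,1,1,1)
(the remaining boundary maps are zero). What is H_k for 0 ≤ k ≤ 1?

H_0 ≅ Z,  H_1 ≅ Z^4.

H_0: b_0 = 9 − 0 − 8 = 1; torsion from ∂_1 factors > 1: none. So H_0 ≅ Z.
H_1: b_1 = 12 − 8 − 0 = 4; torsion from ∂_2 factors > 1: none. So H_1 ≅ Z^4.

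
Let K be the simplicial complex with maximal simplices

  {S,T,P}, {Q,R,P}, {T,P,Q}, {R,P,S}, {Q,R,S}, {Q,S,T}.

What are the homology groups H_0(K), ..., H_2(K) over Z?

We work with the vertex ordering P < Q < R < S < T. The simplices of K, each written with vertices in increasing order, are:

  0-simplices (5): P, Q, R, S, T
  1-simplices (9): PQ, PR, PS, PT, QR, QS, QT, RS, ST
  2-simplices (6): PQR, PQT, PRS, PST, QRS, QST

Hence C_0 ≅ Z^5, C_1 ≅ Z^9, C_2 ≅ Z^6.

The boundary map ∂_1: C_1 → C_0 sends each edge [p,q] (with p < q) to q − p. For instance
  ∂QT = T − Q.
The 5×9 boundary matrix has rank 4 and Smith normal form diag(1,1,1,1).

The boundary map ∂_2: C_2 → C_1 acts by ∂[p,q,r] = [q,r] − [p,r] + [p,q]. For instance
  ∂PRS = RS − PS + PR,
  ∂PQT = QT − PT + PQ.
This gives a 9×6 integer matrix of rank 5; reducing to Smith normal form yields diagonal entries (1,1,1,1,1).

Reading off H_k = ker ∂_k / im ∂_{k+1}:

  H_0: rank C_0 − rank ∂_1 = 5 − 4 = 1, and the invariant factors of ∂_1 are all 1, so H_0 ≅ Z.
  H_1: rank ker ∂_1 − rank ∂_2 = (9 − 4) − 5 = 0, and the invariant factors of ∂_2 are all 1, so H_1 ≅ 0.
  H_2: rank ker ∂_2 − rank ∂_3 = (6 − 5) − 0 = 1, and there is no ∂_3, so H_2 ≅ Z.

As a check, the Euler characteristic is 5 − 9 + 6 = 2, which agrees with 1 − 0 + 1 = 2.
(K is a triangulation of the 2-sphere S^2.)

H_0 = Z,  H_1 = 0,  H_2 = Z.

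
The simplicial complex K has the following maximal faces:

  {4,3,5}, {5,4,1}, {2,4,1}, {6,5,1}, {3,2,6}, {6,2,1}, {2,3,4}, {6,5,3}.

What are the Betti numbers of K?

b_0 = 1, b_1 = 0, b_2 = 1.

Order the vertices as 1 < 2 < 3 < 4 < 5 < 6. Listing each simplex with vertices in this order, K has dimension 2 with simplices:

  0-simplices (6): [1], [2], [3], [4], [5], [6]
  1-simplices (12): [1,2], [1,4], [1,5], [1,6], [2,3], [2,4], [2,6], [3,4], [3,5], [3,6], [4,5], [5,6]
  2-simplices (8): [1,2,4], [1,2,6], [1,4,5], [1,5,6], [2,3,4], [2,3,6], [3,4,5], [3,5,6]

so the chain groups are C_0 ≅ Z^6, C_1 ≅ Z^12, C_2 ≅ Z^8.

∂_1: C_1 → C_0 maps an edge to its endpoints' difference, ∂[p,q] = q − p. For instance
  ∂[3,4] = [4] − [3].
As a 6×12 matrix over Z this has rank 5, with invariant factors (1,1,1,1,1).

The boundary map ∂_2: C_2 → C_1 maps a triangle to the signed sum of its edges. For instance
  ∂[3,5,6] = [5,6] − [3,6] + [3,5],
  ∂[1,2,4] = [2,4] − [1,4] + [1,2].
The resulting 12×8 matrix has rank 7, and its Smith normal form has invariant factors (1,1,1,1,1,1,1).

Now H_k = ker ∂_k / im ∂_{k+1}, so:

  H_0: rank C_0 − rank ∂_1 = 6 − 5 = 1, and the invariant factors of ∂_1 are all 1, so H_0 = Z.
  H_1: rank ker ∂_1 − rank ∂_2 = (12 − 5) − 7 = 0, and the invariant factors of ∂_2 are all 1, so H_1 = 0.
  H_2: rank ker ∂_2 − rank ∂_3 = (8 − 7) − 0 = 1, and there is no ∂_3, so H_2 = Z.

As a check, the Euler characteristic is 6 − 12 + 8 = 2, which agrees with 1 − 0 + 1 = 2.

Hence the Betti numbers are b_0 = 1, b_1 = 0, b_2 = 1.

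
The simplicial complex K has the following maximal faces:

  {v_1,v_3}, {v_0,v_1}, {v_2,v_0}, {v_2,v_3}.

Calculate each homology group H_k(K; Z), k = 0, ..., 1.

H_0 = Z,  H_1 = Z.

Take the total order v_0 < v_1 < v_2 < v_3 on the vertex set. Then K (dimension 1) consists of the simplices:

  0-simplices (4): [v_0], [v_1], [v_2], [v_3]
  1-simplices (4): [v_0,v_1], [v_0,v_2], [v_1,v_3], [v_2,v_3]

Hence C_0 ≅ Z^4, C_1 ≅ Z^4.

Boundary ∂_1: C_1 → C_0 sends each edge [p,q] (with p < q) to q − p. For instance
  ∂[v_0,v_1] = [v_1] − [v_0].
As a 4×4 matrix over Z this has rank 3, with invariant factors (1,1,1).

Computing H_k = (kernel of ∂_k) / (image of ∂_{k+1}):

  H_0: rank C_0 − rank ∂_1 = 4 − 3 = 1, and the invariant factors of ∂_1 are all 1, so H_0 = Z.
  H_1: rank ker ∂_1 − rank ∂_2 = (4 − 3) − 0 = 1, and there is no ∂_2, so H_1 = Z.

(K is a triangulation of the circle S^1.)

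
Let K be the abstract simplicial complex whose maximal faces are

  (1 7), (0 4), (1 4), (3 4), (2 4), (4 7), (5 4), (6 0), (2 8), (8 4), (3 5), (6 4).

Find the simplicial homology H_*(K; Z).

H_0 ≅ Z,  H_1 ≅ Z^4.

Take the total order 0 < 1 < 2 < 3 < 4 < 5 < 6 < 7 < 8 on the vertex set. Then K (dimension 1) consists of the simplices:

  0-simplices (9): [0], [1], [2], [3], [4], [5], [6], [7], [8]
  1-simplices (12): [0,4], [0,6], [1,4], [1,7], [2,4], [2,8], [3,4], [3,5], [4,5], [4,6], [4,7], [4,8]

Hence C_0 ≅ Z^9, C_1 ≅ Z^12.

The boundary map ∂_1: C_1 → C_0 maps an edge to its endpoints' difference, ∂[p,q] = q − p. For instance
  ∂[2,4] = [4] − [2].
The resulting 9×12 matrix has rank 8, and its Smith normal form has invariant factors (1,1,1,1,1,1,1,1).

From H_k ≅ ker(∂_k) / im(∂_{k+1}) we obtain:

  H_0: rank C_0 − rank ∂_1 = 9 − 8 = 1, and the invariant factors of ∂_1 are all 1, so H_0 ≅ Z.
  H_1: rank ker ∂_1 − rank ∂_2 = (12 − 8) − 0 = 4, and there is no ∂_2, so H_1 ≅ Z^4.

(K is a triangulation of a wedge of 4 circles.)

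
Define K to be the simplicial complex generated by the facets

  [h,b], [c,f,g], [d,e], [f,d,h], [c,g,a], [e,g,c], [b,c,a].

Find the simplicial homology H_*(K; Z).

H_0 = Z,  H_1 = Z^2,  H_2 = 0.

We work with the vertex ordering a < b < c < d < e < f < g < h. The simplices of K, each written with vertices in increasing order, are:

  0-simplices (8): a, b, c, d, e, f, g, h
  1-simplices (14): ab, ac, ag, bc, bh, ce, cf, cg, de, df, dh, eg, fg, fh
  2-simplices (5): abc, acg, ceg, cfg, dfh

so the chain groups are C_0 ≅ Z^8, C_1 ≅ Z^14, C_2 ≅ Z^5.

The boundary map ∂_1: C_1 → C_0 sends each edge [p,q] (with p < q) to q − p. For instance
  ∂fh = h − f.
The resulting 8×14 matrix has rank 7, and its Smith normal form has invariant factors (1,1,1,1,1,1,1).

Boundary ∂_2: C_2 → C_1 sends each 2-simplex [p,q,r] to [q,r] − [p,r] + [p,q]. For instance
  ∂cfg = fg − cg + cf,
  ∂ceg = eg − cg + ce.
As a 14×5 matrix over Z this has rank 5, with invariant factors (1,1,1,1,1).

Computing H_k = (kernel of ∂_k) / (image of ∂_{k+1}):

  H_0: rank C_0 − rank ∂_1 = 8 − 7 = 1, and the invariant factors of ∂_1 are all 1, so H_0 ≅ Z.
  H_1: rank ker ∂_1 − rank ∂_2 = (14 − 7) − 5 = 2, and the invariant factors of ∂_2 are all 1, so H_1 ≅ Z^2.
  H_2: rank ker ∂_2 − rank ∂_3 = (5 − 5) − 0 = 0, and there is no ∂_3, so H_2 ≅ 0.

As a check, the Euler characteristic is 8 − 14 + 5 = -1, which agrees with 1 − 2 + 0 = -1.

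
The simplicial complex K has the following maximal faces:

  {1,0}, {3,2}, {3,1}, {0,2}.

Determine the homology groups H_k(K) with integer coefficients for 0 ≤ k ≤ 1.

We work with the vertex ordering 0 < 1 < 2 < 3. The simplices of K, each written with vertices in increasing order, are:

  0-simplices (4): [0], [1], [2], [3]
  1-simplices (4): [0,1], [0,2], [1,3], [2,3]

giving chain groups C_0 ≅ Z^4, C_1 ≅ Z^4.

∂_1: C_1 → C_0 sends each edge [p,q] (with p < q) to q − p.
The 4×4 boundary matrix has rank 3 and Smith normal form diag(1,1,1).

Now H_k = ker ∂_k / im ∂_{k+1}, so:

  H_0: rank C_0 − rank ∂_1 = 4 − 3 = 1, and the invariant factors of ∂_1 are all 1, so H_0 ≅ Z.
  H_1: rank ker ∂_1 − rank ∂_2 = (4 − 3) − 0 = 1, and there is no ∂_2, so H_1 ≅ Z.

(K is a triangulation of the circle S^1.)

H_0 ≅ Z,  H_1 ≅ Z.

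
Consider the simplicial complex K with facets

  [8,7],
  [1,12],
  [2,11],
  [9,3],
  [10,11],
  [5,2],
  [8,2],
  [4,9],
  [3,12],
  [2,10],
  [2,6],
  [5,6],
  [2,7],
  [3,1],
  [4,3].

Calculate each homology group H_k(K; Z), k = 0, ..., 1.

H_0 = Z^2,  H_1 = Z^5.

Take the total order 1 < 2 < 3 < 4 < 5 < 6 < 7 < 8 < 9 < 10 < 11 < 12 on the vertex set. Then K (dimension 1) consists of the simplices:

  0-simplices (12): [1], [2], [3], [4], [5], [6], [7], [8], [9], [10], [11], [12]
  1-simplices (15): [1,3], [1,12], [2,5], [2,6], [2,7], [2,8], [2,10], [2,11], [3,4], [3,9], [3,12], [4,9], [5,6], [7,8], [10,11]

Hence C_0 ≅ Z^12, C_1 ≅ Z^15.

Boundary ∂_1: C_1 → C_0 sends each edge [p,q] (with p < q) to q − p.
This gives a 12×15 integer matrix of rank 10; reducing to Smith normal form yields diagonal entries (1,1,1,1,1,1,1,1,1,1).

From H_k ≅ ker(∂_k) / im(∂_{k+1}) we obtain:

  H_0: rank C_0 − rank ∂_1 = 12 − 10 = 2, and the invariant factors of ∂_1 are all 1, so H_0 = Z^2.
  H_1: rank ker ∂_1 − rank ∂_2 = (15 − 10) − 0 = 5, and there is no ∂_2, so H_1 = Z^5.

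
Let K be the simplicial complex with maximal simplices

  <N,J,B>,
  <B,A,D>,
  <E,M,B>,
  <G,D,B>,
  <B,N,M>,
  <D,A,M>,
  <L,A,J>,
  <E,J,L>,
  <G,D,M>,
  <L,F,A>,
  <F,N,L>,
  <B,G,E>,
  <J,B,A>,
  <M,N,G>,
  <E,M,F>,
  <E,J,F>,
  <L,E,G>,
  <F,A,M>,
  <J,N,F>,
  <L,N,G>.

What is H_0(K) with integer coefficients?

Take the total order A < B < D < E < F < G < J < L < M < N on the vertex set. Then K (dimension 2) consists of the simplices:

  0-simplices (10): A, B, D, E, F, G, J, L, M, N
  1-simplices (30): AB, AD, AF, AJ, AL, AM, BD, BE, BG, BJ, BM, BN, DG, DM, EF, EG, EJ, EL, EM, FJ, FL, FM, FN, GL, GM, GN, JL, JN, LN, MN
  2-simplices (20): ABD, ABJ, ADM, AFL, AFM, AJL, BDG, BEG, BEM, BJN, BMN, DGM, EFJ, EFM, EGL, EJL, FJN, FLN, GLN, GMN

Hence C_0 ≅ Z^10, C_1 ≅ Z^30, C_2 ≅ Z^20.

The boundary map ∂_1: C_1 → C_0 is given by ∂[p,q] = [q] − [p]. For instance
  ∂DM = M − D.
This gives a 10×30 integer matrix of rank 9; reducing to Smith normal form yields diagonal entries (1,1,1,1,1,1,1,1,1).

The boundary map ∂_2: C_2 → C_1 sends each 2-simplex [p,q,r] to [q,r] − [p,r] + [p,q]. For instance
  ∂FJN = JN − FN + FJ,
  ∂ADM = DM − AM + AD.
The resulting 30×20 matrix has rank 20, and its Smith normal form has invariant factors (1,1,1,1,1,1,1,1,1,1,1,1,1,1,1,1,1,1,1,2).

Now H_k = ker ∂_k / im ∂_{k+1}, so:

  H_0: rank C_0 − rank ∂_1 = 10 − 9 = 1, and the invariant factors of ∂_1 are all 1, so H_0 = Z.

(K is a triangulation of the Klein bottle.)

H_0 = Z.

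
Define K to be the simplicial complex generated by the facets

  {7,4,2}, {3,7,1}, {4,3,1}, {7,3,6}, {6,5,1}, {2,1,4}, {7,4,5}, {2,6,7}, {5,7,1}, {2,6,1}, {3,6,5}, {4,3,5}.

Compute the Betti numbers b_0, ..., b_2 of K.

b_0 = 1, b_1 = 0, b_2 = 0.

Order the vertices as 1 < 2 < 3 < 4 < 5 < 6 < 7. Listing each simplex with vertices in this order, K has dimension 2 with simplices:

  0-simplices (7): [1], [2], [3], [4], [5], [6], [7]
  1-simplices (18): [1,2], [1,3], [1,4], [1,5], [1,6], [1,7], [2,4], [2,6], [2,7], [3,4], [3,5], [3,6], [3,7], [4,5], [4,7], [5,6], [5,7], [6,7]
  2-simplices (12): [1,2,4], [1,2,6], [1,3,4], [1,3,7], [1,5,6], [1,5,7], [2,4,7], [2,6,7], [3,4,5], [3,5,6], [3,6,7], [4,5,7]

giving chain groups C_0 ≅ Z^7, C_1 ≅ Z^18, C_2 ≅ Z^12.

The boundary map ∂_1: C_1 → C_0 is given by ∂[p,q] = [q] − [p]. For instance
  ∂[1,5] = [5] − [1].
As a 7×18 matrix over Z this has rank 6, with invariant factors (1,1,1,1,1,1).

∂_2: C_2 → C_1 acts by ∂[p,q,r] = [q,r] − [p,r] + [p,q]. For instance
  ∂[1,2,6] = [2,6] − [1,6] + [1,2],
  ∂[2,4,7] = [4,7] − [2,7] + [2,4].
This gives a 18×12 integer matrix of rank 12; reducing to Smith normal form yields diagonal entries (1,1,1,1,1,1,1,1,1,1,1,2).

Computing H_k = (kernel of ∂_k) / (image of ∂_{k+1}):

  H_0: rank C_0 − rank ∂_1 = 7 − 6 = 1, and the invariant factors of ∂_1 are all 1, so H_0 = Z.
  H_1: rank ker ∂_1 − rank ∂_2 = (18 − 6) − 12 = 0, and ∂_2 has invariant factor 2 > 1, so H_1 = Z_2.
  H_2: rank ker ∂_2 − rank ∂_3 = (12 − 12) − 0 = 0, and there is no ∂_3, so H_2 = 0.

Hence the Betti numbers are b_0 = 1, b_1 = 0, b_2 = 0.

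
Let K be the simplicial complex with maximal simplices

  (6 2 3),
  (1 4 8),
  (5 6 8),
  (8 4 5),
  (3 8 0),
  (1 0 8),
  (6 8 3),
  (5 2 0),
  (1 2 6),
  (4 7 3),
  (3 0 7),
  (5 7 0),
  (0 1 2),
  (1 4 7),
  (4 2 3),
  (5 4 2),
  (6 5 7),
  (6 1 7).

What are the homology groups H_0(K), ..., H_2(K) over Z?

Order the vertices as 0 < 1 < 2 < 3 < 4 < 5 < 6 < 7 < 8. Listing each simplex with vertices in this order, K has dimension 2 with simplices:

  0-simplices (9): [0], [1], [2], [3], [4], [5], [6], [7], [8]
  1-simplices (27): (27 of them)
  2-simplices (18): [0,1,2], [0,1,8], [0,2,5], [0,3,7], [0,3,8], [0,5,7], [1,2,6], [1,4,7], [1,4,8], [1,6,7], [2,3,4], [2,3,6], [2,4,5], [3,4,7], [3,6,8], [4,5,8], [5,6,7], [5,6,8]

so the chain groups are C_0 ≅ Z^9, C_1 ≅ Z^27, C_2 ≅ Z^18.

Boundary ∂_1: C_1 → C_0 maps an edge to its endpoints' difference, ∂[p,q] = q − p. For instance
  ∂[0,5] = [5] − [0].
The 9×27 boundary matrix has rank 8 and Smith normal form diag(1,1,1,1,1,1,1,1).

Boundary ∂_2: C_2 → C_1 maps a triangle to the signed sum of its edges. For instance
  ∂[0,5,7] = [5,7] − [0,7] + [0,5],
  ∂[0,1,2] = [1,2] − [0,2] + [0,1].
The 27×18 boundary matrix has rank 17 and Smith normal form diag(1,1,1,1,1,1,1,1,1,1,1,1,1,1,1,1,1).

From H_k ≅ ker(∂_k) / im(∂_{k+1}) we obtain:

  H_0: rank C_0 − rank ∂_1 = 9 − 8 = 1, and the invariant factors of ∂_1 are all 1, so H_0 = Z.
  H_1: rank ker ∂_1 − rank ∂_2 = (27 − 8) − 17 = 2, and the invariant factors of ∂_2 are all 1, so H_1 = Z^2.
  H_2: rank ker ∂_2 − rank ∂_3 = (18 − 17) − 0 = 1, and there is no ∂_3, so H_2 = Z.

As a check, the Euler characteristic is 9 − 27 + 18 = 0, which agrees with 1 − 2 + 1 = 0.

H_0 ≅ Z,  H_1 ≅ Z^2,  H_2 ≅ Z.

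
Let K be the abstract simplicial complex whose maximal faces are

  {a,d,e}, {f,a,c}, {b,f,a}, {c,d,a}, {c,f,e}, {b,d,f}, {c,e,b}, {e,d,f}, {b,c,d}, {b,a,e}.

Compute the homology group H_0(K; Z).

H_0 = Z.

Order the vertices as a < b < c < d < e < f. Listing each simplex with vertices in this order, K has dimension 2 with simplices:

  0-simplices (6): a, b, c, d, e, f
  1-simplices (15): ab, ac, ad, ae, af, bc, bd, be, bf, cd, ce, cf, de, df, ef
  2-simplices (10): abe, abf, acd, acf, ade, bcd, bce, bdf, cef, def

so the chain groups are C_0 ≅ Z^6, C_1 ≅ Z^15, C_2 ≅ Z^10.

The boundary map ∂_1: C_1 → C_0 maps an edge to its endpoints' difference, ∂[p,q] = q − p. For instance
  ∂ae = e − a.
The resulting 6×15 matrix has rank 5, and its Smith normal form has invariant factors (1,1,1,1,1).

Boundary ∂_2: C_2 → C_1 maps a triangle to the signed sum of its edges. For instance
  ∂bcd = cd − bd + bc,
  ∂bdf = df − bf + bd.
This gives a 15×10 integer matrix of rank 10; reducing to Smith normal form yields diagonal entries (1,1,1,1,1,1,1,1,1,2).

Computing H_k = (kernel of ∂_k) / (image of ∂_{k+1}):

  H_0: rank C_0 − rank ∂_1 = 6 − 5 = 1, and the invariant factors of ∂_1 are all 1, so H_0 ≅ Z.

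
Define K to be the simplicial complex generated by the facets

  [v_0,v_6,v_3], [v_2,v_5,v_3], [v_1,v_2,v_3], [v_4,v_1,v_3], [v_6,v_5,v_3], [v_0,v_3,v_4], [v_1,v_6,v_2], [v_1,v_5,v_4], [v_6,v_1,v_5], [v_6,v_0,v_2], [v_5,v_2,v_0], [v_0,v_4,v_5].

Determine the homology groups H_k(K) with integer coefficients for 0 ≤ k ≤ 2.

Take the total order v_0 < v_1 < v_2 < v_3 < v_4 < v_5 < v_6 on the vertex set. Then K (dimension 2) consists of the simplices:

  0-simplices (7): [v_0], [v_1], [v_2], [v_3], [v_4], [v_5], [v_6]
  1-simplices (18): (18 of them)
  2-simplices (12): (12 of them)

Hence C_0 ≅ Z^7, C_1 ≅ Z^18, C_2 ≅ Z^12.

∂_1: C_1 → C_0 sends each edge [p,q] (with p < q) to q − p.
The resulting 7×18 matrix has rank 6, and its Smith normal form has invariant factors (1,1,1,1,1,1).

∂_2: C_2 → C_1 sends each 2-simplex [p,q,r] to [q,r] − [p,r] + [p,q]. For instance
  ∂[v_3,v_5,v_6] = [v_5,v_6] − [v_3,v_6] + [v_3,v_5],
  ∂[v_1,v_5,v_6] = [v_5,v_6] − [v_1,v_6] + [v_1,v_5].
The 18×12 boundary matrix has rank 12 and Smith normal form diag(1,1,1,1,1,1,1,1,1,1,1,2).

Reading off H_k = ker ∂_k / im ∂_{k+1}:

  H_0: rank C_0 − rank ∂_1 = 7 − 6 = 1, and the invariant factors of ∂_1 are all 1, so H_0 = Z.
  H_1: rank ker ∂_1 − rank ∂_2 = (18 − 6) − 12 = 0, and ∂_2 has invariant factor 2 > 1, so H_1 = Z/2.
  H_2: rank ker ∂_2 − rank ∂_3 = (12 − 12) − 0 = 0, and there is no ∂_3, so H_2 = 0.

H_0 ≅ Z,  H_1 ≅ Z/2,  H_2 = 0.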